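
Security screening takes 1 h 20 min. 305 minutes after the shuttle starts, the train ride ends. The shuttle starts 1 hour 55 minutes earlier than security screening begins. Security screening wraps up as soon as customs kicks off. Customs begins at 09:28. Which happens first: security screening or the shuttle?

the shuttle

Security screening ends at 09:28.
Security screening starts at 09:28 − 80 min = 08:08.
The shuttle starts at 08:08 − 115 min = 06:13.
Security screening starts at 08:08 and the shuttle starts at 06:13, so the shuttle is first.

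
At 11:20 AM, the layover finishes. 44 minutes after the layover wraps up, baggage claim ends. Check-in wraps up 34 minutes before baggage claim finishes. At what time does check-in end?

Baggage claim ends at 11:20 AM + 44 min = 12:04 PM.
Check-in ends at 12:04 PM − 34 min = 11:30 AM.

11:30 AM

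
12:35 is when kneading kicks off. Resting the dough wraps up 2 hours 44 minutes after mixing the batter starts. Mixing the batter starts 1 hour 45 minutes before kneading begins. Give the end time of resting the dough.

Mixing the batter starts at 12:35 − 105 min = 10:50.
Resting the dough ends at 10:50 + 164 min = 13:34.

13:34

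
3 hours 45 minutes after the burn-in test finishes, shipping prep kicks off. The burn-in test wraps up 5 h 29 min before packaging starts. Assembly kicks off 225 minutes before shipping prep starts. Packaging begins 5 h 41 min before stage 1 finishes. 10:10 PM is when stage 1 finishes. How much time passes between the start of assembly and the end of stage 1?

670 minutes

Packaging starts at 10:10 PM − 341 min = 4:29 PM.
The burn-in test ends at 4:29 PM − 329 min = 11:00 AM.
Shipping prep starts at 11:00 AM + 225 min = 2:45 PM.
Assembly starts at 2:45 PM − 225 min = 11:00 AM.
From 11:00 AM to 10:10 PM is 670 minutes.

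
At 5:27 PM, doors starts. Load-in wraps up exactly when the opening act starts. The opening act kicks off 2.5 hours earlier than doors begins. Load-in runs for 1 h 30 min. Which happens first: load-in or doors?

load-in

The opening act starts at 5:27 PM − 150 min = 2:57 PM.
So load-in ends at 2:57 PM.
Load-in starts at 2:57 PM − 90 min = 1:27 PM.
Load-in starts at 1:27 PM and doors starts at 5:27 PM, so load-in is first.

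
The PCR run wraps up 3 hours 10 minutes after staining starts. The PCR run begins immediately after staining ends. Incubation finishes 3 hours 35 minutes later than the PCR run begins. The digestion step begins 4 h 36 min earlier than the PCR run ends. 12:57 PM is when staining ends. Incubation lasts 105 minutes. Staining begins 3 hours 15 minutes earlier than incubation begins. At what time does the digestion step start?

10:06 AM

The PCR run starts at 12:57 PM.
Incubation ends at 12:57 PM + 215 min = 4:32 PM.
Incubation starts at 4:32 PM − 105 min = 2:47 PM.
Staining starts at 2:47 PM − 195 min = 11:32 AM.
The PCR run ends at 11:32 AM + 190 min = 2:42 PM.
The digestion step starts at 2:42 PM − 276 min = 10:06 AM.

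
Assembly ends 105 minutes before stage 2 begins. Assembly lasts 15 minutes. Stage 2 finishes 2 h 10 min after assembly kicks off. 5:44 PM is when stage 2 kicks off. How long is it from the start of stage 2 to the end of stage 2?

10 minutes

Assembly ends at 5:44 PM − 105 min = 3:59 PM.
Assembly starts at 3:59 PM − 15 min = 3:44 PM.
Stage 2 ends at 3:44 PM + 130 min = 5:54 PM.
From 5:44 PM to 5:54 PM is 10 minutes.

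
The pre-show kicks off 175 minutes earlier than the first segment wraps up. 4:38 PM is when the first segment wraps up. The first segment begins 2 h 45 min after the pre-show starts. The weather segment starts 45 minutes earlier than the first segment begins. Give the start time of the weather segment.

The pre-show starts at 4:38 PM − 175 min = 1:43 PM.
The first segment starts at 1:43 PM + 165 min = 4:28 PM.
The weather segment starts at 4:28 PM − 45 min = 3:43 PM.

3:43 PM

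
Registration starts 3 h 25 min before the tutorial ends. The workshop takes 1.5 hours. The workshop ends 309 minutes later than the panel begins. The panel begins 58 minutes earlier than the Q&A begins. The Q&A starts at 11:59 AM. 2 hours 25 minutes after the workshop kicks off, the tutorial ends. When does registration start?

1:40 PM

The panel starts at 11:59 AM − 58 min = 11:01 AM.
The workshop ends at 11:01 AM + 309 min = 4:10 PM.
The workshop starts at 4:10 PM − 90 min = 2:40 PM.
The tutorial ends at 2:40 PM + 145 min = 5:05 PM.
Registration starts at 5:05 PM − 205 min = 1:40 PM.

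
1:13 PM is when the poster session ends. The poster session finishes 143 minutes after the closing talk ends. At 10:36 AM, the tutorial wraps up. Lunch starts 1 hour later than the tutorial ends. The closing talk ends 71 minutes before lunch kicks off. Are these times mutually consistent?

Lunch starts at 10:36 AM + 60 min = 11:36 AM.
The closing talk ends at 11:36 AM − 71 min = 10:25 AM.
The poster session ends at 10:25 AM + 143 min = 12:48 PM.
But the poster session is also said to end at 1:13 PM — a 25-minute conflict.

No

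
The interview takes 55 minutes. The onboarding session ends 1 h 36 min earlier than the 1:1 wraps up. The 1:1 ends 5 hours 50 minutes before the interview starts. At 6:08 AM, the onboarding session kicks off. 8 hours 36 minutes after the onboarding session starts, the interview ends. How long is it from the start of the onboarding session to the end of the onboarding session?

The interview ends at 6:08 AM + 516 min = 2:44 PM.
The interview starts at 2:44 PM − 55 min = 1:49 PM.
The 1:1 ends at 1:49 PM − 350 min = 7:59 AM.
The onboarding session ends at 7:59 AM − 96 min = 6:23 AM.
From 6:08 AM to 6:23 AM is 15 minutes.

15 minutes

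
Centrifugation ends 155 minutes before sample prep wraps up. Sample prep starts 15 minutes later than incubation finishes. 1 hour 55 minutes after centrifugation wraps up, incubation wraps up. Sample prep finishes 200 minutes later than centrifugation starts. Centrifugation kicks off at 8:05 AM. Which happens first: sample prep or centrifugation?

centrifugation

Sample prep ends at 8:05 AM + 200 min = 11:25 AM.
Centrifugation ends at 11:25 AM − 155 min = 8:50 AM.
Incubation ends at 8:50 AM + 115 min = 10:45 AM.
Sample prep starts at 10:45 AM + 15 min = 11:00 AM.
Sample prep starts at 11:00 AM and centrifugation starts at 8:05 AM, so centrifugation is first.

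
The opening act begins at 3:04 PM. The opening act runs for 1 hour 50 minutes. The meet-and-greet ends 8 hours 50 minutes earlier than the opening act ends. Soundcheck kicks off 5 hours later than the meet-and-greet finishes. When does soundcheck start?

The opening act ends at 3:04 PM + 110 min = 4:54 PM.
The meet-and-greet ends at 4:54 PM − 530 min = 8:04 AM.
Soundcheck starts at 8:04 AM + 300 min = 1:04 PM.

1:04 PM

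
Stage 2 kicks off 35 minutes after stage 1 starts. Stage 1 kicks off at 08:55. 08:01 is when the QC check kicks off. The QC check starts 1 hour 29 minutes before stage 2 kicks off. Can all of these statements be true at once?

Stage 2 starts at 08:55 + 35 min = 09:30.
The QC check starts at 09:30 − 89 min = 08:01.
That matches the stated 08:01, so the schedule is consistent.

Yes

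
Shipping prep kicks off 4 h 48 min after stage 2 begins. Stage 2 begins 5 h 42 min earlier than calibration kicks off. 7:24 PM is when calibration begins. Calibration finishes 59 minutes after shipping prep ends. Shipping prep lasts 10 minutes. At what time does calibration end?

7:39 PM

Stage 2 starts at 7:24 PM − 342 min = 1:42 PM.
Shipping prep starts at 1:42 PM + 288 min = 6:30 PM.
Shipping prep ends at 6:30 PM + 10 min = 6:40 PM.
Calibration ends at 6:40 PM + 59 min = 7:39 PM.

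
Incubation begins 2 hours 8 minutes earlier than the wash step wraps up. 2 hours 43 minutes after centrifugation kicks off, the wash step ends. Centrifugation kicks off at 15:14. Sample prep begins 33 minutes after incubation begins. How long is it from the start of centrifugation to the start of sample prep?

The wash step ends at 15:14 + 163 min = 17:57.
Incubation starts at 17:57 − 128 min = 15:49.
Sample prep starts at 15:49 + 33 min = 16:22.
From 15:14 to 16:22 is 68 minutes.

68 minutes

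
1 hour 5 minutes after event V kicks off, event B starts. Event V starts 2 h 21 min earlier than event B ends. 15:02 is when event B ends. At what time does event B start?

Event V starts at 15:02 − 141 min = 12:41.
Event B starts at 12:41 + 65 min = 13:46.

13:46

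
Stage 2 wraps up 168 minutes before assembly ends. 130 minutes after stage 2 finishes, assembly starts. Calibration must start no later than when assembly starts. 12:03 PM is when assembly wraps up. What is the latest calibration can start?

11:25 AM

Stage 2 ends at 12:03 PM − 168 min = 9:15 AM.
Assembly starts at 9:15 AM + 130 min = 11:25 AM.
Calibration is bounded by assembly, so the latest it can start is 11:25 AM.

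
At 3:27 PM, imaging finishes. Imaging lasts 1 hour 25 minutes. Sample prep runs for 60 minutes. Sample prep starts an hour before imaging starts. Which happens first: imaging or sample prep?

sample prep

Imaging starts at 3:27 PM − 85 min = 2:02 PM.
Sample prep starts at 2:02 PM − 60 min = 1:02 PM.
Imaging starts at 2:02 PM and sample prep starts at 1:02 PM, so sample prep is first.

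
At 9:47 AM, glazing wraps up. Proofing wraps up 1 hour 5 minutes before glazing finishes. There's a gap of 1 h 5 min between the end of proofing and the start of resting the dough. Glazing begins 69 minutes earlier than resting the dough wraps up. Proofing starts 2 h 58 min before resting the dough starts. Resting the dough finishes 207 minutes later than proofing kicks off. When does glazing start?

9:07 AM

Proofing ends at 9:47 AM − 65 min = 8:42 AM.
Resting the dough starts at 8:42 AM + 65 min = 9:47 AM.
Proofing starts at 9:47 AM − 178 min = 6:49 AM.
Resting the dough ends at 6:49 AM + 207 min = 10:16 AM.
Glazing starts at 10:16 AM − 69 min = 9:07 AM.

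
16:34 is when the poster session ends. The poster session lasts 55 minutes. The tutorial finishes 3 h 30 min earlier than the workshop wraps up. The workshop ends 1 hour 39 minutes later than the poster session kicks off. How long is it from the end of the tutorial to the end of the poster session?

166 minutes

The poster session starts at 16:34 − 55 min = 15:39.
The workshop ends at 15:39 + 99 min = 17:18.
The tutorial ends at 17:18 − 210 min = 13:48.
From 13:48 to 16:34 is 166 minutes.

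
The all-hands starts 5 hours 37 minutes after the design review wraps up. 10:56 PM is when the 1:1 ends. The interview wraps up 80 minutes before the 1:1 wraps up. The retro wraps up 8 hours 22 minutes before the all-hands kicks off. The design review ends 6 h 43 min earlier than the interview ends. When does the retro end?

12:08 PM

The interview ends at 10:56 PM − 80 min = 9:36 PM.
The design review ends at 9:36 PM − 403 min = 2:53 PM.
The all-hands starts at 2:53 PM + 337 min = 8:30 PM.
The retro ends at 8:30 PM − 502 min = 12:08 PM.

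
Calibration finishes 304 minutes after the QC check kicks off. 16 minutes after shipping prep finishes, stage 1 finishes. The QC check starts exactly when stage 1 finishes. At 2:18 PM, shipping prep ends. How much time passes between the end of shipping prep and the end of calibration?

Stage 1 ends at 2:18 PM + 16 min = 2:34 PM.
So the QC check starts at 2:34 PM.
Calibration ends at 2:34 PM + 304 min = 7:38 PM.
From 2:18 PM to 7:38 PM is 320 minutes.

320 minutes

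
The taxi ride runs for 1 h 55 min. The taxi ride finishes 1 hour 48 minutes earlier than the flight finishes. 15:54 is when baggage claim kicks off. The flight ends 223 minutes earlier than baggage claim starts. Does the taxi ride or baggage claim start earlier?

The flight ends at 15:54 − 223 min = 12:11.
The taxi ride ends at 12:11 − 108 min = 10:23.
The taxi ride starts at 10:23 − 115 min = 08:28.
The taxi ride starts at 08:28 and baggage claim starts at 15:54, so the taxi ride is first.

the taxi ride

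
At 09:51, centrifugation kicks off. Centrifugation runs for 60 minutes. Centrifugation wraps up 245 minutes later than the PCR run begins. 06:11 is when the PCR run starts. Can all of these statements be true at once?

No

Centrifugation ends at 06:11 + 245 min = 10:16.
Centrifugation starts at 10:16 − 60 min = 09:16.
But centrifugation is also said to start at 09:51 — a 35-minute conflict.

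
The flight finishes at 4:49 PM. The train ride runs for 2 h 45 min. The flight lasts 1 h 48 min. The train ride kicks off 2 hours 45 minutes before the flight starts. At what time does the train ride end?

The flight starts at 4:49 PM − 108 min = 3:01 PM.
The train ride starts at 3:01 PM − 165 min = 12:16 PM.
The train ride ends at 12:16 PM + 165 min = 3:01 PM.

3:01 PM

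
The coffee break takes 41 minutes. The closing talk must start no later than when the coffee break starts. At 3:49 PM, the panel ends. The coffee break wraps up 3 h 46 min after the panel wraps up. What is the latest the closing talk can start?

The coffee break ends at 3:49 PM + 226 min = 7:35 PM.
The coffee break starts at 7:35 PM − 41 min = 6:54 PM.
The closing talk is bounded by the coffee break, so the latest it can start is 6:54 PM.

6:54 PM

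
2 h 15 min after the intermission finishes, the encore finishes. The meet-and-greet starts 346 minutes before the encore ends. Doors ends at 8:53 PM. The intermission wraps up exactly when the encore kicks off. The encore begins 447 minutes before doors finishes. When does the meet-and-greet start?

9:55 AM

The encore starts at 8:53 PM − 447 min = 1:26 PM.
So the intermission ends at 1:26 PM.
The encore ends at 1:26 PM + 135 min = 3:41 PM.
The meet-and-greet starts at 3:41 PM − 346 min = 9:55 AM.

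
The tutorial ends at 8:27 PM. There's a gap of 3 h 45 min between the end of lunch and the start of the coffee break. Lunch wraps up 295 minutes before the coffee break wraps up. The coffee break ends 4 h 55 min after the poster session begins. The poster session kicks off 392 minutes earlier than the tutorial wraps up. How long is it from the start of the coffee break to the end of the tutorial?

The poster session starts at 8:27 PM − 392 min = 1:55 PM.
The coffee break ends at 1:55 PM + 295 min = 6:50 PM.
Lunch ends at 6:50 PM − 295 min = 1:55 PM.
The coffee break starts at 1:55 PM + 225 min = 5:40 PM.
From 5:40 PM to 8:27 PM is 167 minutes.

167 minutes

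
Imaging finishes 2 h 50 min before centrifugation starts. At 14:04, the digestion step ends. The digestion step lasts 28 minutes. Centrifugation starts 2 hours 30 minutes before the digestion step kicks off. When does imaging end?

The digestion step starts at 14:04 − 28 min = 13:36.
Centrifugation starts at 13:36 − 150 min = 11:06.
Imaging ends at 11:06 − 170 min = 08:16.

08:16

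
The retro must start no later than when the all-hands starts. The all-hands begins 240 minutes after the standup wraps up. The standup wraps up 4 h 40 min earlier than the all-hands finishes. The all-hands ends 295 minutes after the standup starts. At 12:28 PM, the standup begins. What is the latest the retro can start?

The all-hands ends at 12:28 PM + 295 min = 5:23 PM.
The standup ends at 5:23 PM − 280 min = 12:43 PM.
The all-hands starts at 12:43 PM + 240 min = 4:43 PM.
The retro is bounded by the all-hands, so the latest it can start is 4:43 PM.

4:43 PM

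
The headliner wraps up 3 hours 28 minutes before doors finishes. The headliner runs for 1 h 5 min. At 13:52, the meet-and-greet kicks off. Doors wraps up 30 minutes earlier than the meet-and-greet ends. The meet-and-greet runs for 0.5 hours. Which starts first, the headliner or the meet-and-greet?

The meet-and-greet ends at 13:52 + 30 min = 14:22.
Doors ends at 14:22 − 30 min = 13:52.
The headliner ends at 13:52 − 208 min = 10:24.
The headliner starts at 10:24 − 65 min = 09:19.
The headliner starts at 09:19 and the meet-and-greet starts at 13:52, so the headliner is first.

the headliner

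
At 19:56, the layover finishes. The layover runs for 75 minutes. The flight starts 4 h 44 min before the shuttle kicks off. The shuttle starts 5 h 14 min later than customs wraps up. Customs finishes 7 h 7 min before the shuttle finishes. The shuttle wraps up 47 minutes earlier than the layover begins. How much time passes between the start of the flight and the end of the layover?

The layover starts at 19:56 − 75 min = 18:41.
The shuttle ends at 18:41 − 47 min = 17:54.
Customs ends at 17:54 − 427 min = 10:47.
The shuttle starts at 10:47 + 314 min = 16:01.
The flight starts at 16:01 − 284 min = 11:17.
From 11:17 to 19:56 is 519 minutes.

519 minutes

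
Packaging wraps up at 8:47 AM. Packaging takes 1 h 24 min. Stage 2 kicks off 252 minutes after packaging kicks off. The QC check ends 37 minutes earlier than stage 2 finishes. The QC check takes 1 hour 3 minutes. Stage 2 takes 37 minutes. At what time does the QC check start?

10:32 AM

Packaging starts at 8:47 AM − 84 min = 7:23 AM.
Stage 2 starts at 7:23 AM + 252 min = 11:35 AM.
Stage 2 ends at 11:35 AM + 37 min = 12:12 PM.
The QC check ends at 12:12 PM − 37 min = 11:35 AM.
The QC check starts at 11:35 AM − 63 min = 10:32 AM.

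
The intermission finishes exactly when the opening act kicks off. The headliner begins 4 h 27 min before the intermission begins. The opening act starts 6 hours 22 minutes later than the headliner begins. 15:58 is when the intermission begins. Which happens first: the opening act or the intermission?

The headliner starts at 15:58 − 267 min = 11:31.
The opening act starts at 11:31 + 382 min = 17:53.
The opening act starts at 17:53 and the intermission starts at 15:58, so the intermission is first.

the intermission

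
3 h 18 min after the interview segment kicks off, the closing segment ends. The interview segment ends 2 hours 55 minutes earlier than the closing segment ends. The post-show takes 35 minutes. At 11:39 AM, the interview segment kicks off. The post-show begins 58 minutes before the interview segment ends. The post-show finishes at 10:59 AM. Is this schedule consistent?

The closing segment ends at 11:39 AM + 198 min = 2:57 PM.
The interview segment ends at 2:57 PM − 175 min = 12:02 PM.
The post-show starts at 12:02 PM − 58 min = 11:04 AM.
The post-show ends at 11:04 AM + 35 min = 11:39 AM.
But the post-show is also said to end at 10:59 AM — a 40-minute conflict.

No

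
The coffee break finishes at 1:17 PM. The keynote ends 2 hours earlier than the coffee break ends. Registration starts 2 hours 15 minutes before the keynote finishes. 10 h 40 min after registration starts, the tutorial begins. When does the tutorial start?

7:42 PM

The keynote ends at 1:17 PM − 120 min = 11:17 AM.
Registration starts at 11:17 AM − 135 min = 9:02 AM.
The tutorial starts at 9:02 AM + 640 min = 7:42 PM.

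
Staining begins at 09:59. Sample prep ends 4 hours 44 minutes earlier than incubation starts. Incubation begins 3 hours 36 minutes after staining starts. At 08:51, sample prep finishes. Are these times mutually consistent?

Yes

Incubation starts at 09:59 + 216 min = 13:35.
Sample prep ends at 13:35 − 284 min = 08:51.
That matches the stated 08:51, so the schedule is consistent.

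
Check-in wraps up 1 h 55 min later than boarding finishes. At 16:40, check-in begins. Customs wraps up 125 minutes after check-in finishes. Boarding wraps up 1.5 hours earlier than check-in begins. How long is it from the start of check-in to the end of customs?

Boarding ends at 16:40 − 90 min = 15:10.
Check-in ends at 15:10 + 115 min = 17:05.
Customs ends at 17:05 + 125 min = 19:10.
From 16:40 to 19:10 is 2.5 hours.

2.5 hours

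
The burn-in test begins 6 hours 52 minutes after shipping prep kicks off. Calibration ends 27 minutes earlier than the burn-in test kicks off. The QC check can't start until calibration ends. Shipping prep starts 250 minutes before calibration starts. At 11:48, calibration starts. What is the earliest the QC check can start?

Shipping prep starts at 11:48 − 250 min = 07:38.
The burn-in test starts at 07:38 + 412 min = 14:30.
Calibration ends at 14:30 − 27 min = 14:03.
The QC check is bounded by calibration, so the earliest it can start is 14:03.

14:03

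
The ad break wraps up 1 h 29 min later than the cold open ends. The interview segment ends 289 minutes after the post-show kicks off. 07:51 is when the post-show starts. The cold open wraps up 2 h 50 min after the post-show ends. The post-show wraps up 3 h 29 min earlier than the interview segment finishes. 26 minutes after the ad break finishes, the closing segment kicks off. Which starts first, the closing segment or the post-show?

The interview segment ends at 07:51 + 289 min = 12:40.
The post-show ends at 12:40 − 209 min = 09:11.
The cold open ends at 09:11 + 170 min = 12:01.
The ad break ends at 12:01 + 89 min = 13:30.
The closing segment starts at 13:30 + 26 min = 13:56.
The closing segment starts at 13:56 and the post-show starts at 07:51, so the post-show is first.

the post-show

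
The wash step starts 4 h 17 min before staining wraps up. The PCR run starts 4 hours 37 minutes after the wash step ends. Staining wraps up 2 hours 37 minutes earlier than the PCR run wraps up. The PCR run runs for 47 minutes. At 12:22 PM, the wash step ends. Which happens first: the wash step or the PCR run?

The PCR run starts at 12:22 PM + 277 min = 4:59 PM.
The PCR run ends at 4:59 PM + 47 min = 5:46 PM.
Staining ends at 5:46 PM − 157 min = 3:09 PM.
The wash step starts at 3:09 PM − 257 min = 10:52 AM.
The wash step starts at 10:52 AM and the PCR run starts at 4:59 PM, so the wash step is first.

the wash step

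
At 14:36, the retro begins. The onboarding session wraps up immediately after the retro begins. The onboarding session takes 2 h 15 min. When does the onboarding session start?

12:21

The onboarding session ends at 14:36.
The onboarding session starts at 14:36 − 135 min = 12:21.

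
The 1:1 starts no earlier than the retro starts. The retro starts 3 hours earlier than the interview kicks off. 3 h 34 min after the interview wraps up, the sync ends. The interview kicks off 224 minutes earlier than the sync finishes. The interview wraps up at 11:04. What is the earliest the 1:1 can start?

The sync ends at 11:04 + 214 min = 14:38.
The interview starts at 14:38 − 224 min = 10:54.
The retro starts at 10:54 − 180 min = 07:54.
The 1:1 is bounded by the retro, so the earliest it can start is 07:54.

07:54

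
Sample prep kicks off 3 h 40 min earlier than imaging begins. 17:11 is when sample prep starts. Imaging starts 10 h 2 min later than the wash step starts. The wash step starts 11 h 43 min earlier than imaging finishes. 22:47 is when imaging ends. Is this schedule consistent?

No

The wash step starts at 22:47 − 703 min = 11:04.
Imaging starts at 11:04 + 602 min = 21:06.
Sample prep starts at 21:06 − 220 min = 17:26.
But sample prep is also said to start at 17:11 — a 15-minute conflict.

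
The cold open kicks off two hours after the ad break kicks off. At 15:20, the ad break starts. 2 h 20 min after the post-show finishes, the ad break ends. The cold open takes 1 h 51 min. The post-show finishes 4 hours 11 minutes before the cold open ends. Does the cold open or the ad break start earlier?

the ad break

The cold open starts at 15:20 + 120 min = 17:20.
The cold open starts at 17:20 and the ad break starts at 15:20, so the ad break is first.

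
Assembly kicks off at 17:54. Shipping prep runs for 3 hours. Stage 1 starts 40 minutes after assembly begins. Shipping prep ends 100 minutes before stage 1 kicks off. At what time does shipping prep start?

Stage 1 starts at 17:54 + 40 min = 18:34.
Shipping prep ends at 18:34 − 100 min = 16:54.
Shipping prep starts at 16:54 − 180 min = 13:54.

13:54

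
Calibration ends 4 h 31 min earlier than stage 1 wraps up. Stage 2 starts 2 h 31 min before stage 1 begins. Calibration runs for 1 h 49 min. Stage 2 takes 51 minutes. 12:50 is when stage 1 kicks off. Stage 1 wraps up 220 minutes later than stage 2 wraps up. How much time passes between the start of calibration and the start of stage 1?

Stage 2 starts at 12:50 − 151 min = 10:19.
Stage 2 ends at 10:19 + 51 min = 11:10.
Stage 1 ends at 11:10 + 220 min = 14:50.
Calibration ends at 14:50 − 271 min = 10:19.
Calibration starts at 10:19 − 109 min = 08:30.
From 08:30 to 12:50 is 4 hours 20 minutes.

4 hours 20 minutes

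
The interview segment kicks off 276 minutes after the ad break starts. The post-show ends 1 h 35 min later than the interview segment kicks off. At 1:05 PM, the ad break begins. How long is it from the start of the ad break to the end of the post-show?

The interview segment starts at 1:05 PM + 276 min = 5:41 PM.
The post-show ends at 5:41 PM + 95 min = 7:16 PM.
From 1:05 PM to 7:16 PM is 6 h 11 min.

6 h 11 min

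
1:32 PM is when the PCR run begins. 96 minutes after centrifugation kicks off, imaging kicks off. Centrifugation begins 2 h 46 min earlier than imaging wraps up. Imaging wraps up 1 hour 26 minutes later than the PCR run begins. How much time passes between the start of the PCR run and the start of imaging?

Imaging ends at 1:32 PM + 86 min = 2:58 PM.
Centrifugation starts at 2:58 PM − 166 min = 12:12 PM.
Imaging starts at 12:12 PM + 96 min = 1:48 PM.
From 1:32 PM to 1:48 PM is 16 minutes.

16 minutes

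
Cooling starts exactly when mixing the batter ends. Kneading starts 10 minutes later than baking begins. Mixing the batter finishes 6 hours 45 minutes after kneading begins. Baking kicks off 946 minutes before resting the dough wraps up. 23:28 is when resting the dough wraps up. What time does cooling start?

14:37

Baking starts at 23:28 − 946 min = 07:42.
Kneading starts at 07:42 + 10 min = 07:52.
Mixing the batter ends at 07:52 + 405 min = 14:37.
So cooling starts at 14:37.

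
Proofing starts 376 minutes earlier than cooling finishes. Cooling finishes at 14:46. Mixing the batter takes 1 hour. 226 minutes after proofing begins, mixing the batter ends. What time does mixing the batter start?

Proofing starts at 14:46 − 376 min = 08:30.
Mixing the batter ends at 08:30 + 226 min = 12:16.
Mixing the batter starts at 12:16 − 60 min = 11:16.

11:16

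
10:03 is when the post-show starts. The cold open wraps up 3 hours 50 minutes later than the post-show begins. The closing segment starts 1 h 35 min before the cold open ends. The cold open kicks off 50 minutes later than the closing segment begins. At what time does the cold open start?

13:08

The cold open ends at 10:03 + 230 min = 13:53.
The closing segment starts at 13:53 − 95 min = 12:18.
The cold open starts at 12:18 + 50 min = 13:08.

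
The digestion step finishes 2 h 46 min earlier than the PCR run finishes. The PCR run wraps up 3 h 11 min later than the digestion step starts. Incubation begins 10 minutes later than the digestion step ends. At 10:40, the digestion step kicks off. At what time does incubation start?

11:15

The PCR run ends at 10:40 + 191 min = 13:51.
The digestion step ends at 13:51 − 166 min = 11:05.
Incubation starts at 11:05 + 10 min = 11:15.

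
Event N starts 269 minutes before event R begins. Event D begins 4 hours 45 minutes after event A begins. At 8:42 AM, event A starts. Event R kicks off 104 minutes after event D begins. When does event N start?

Event D starts at 8:42 AM + 285 min = 1:27 PM.
Event R starts at 1:27 PM + 104 min = 3:11 PM.
Event N starts at 3:11 PM − 269 min = 10:42 AM.

10:42 AM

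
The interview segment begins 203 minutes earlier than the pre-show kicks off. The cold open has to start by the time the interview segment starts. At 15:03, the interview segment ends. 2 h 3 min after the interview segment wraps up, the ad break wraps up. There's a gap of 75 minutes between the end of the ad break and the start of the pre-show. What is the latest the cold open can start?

14:58

The ad break ends at 15:03 + 123 min = 17:06.
The pre-show starts at 17:06 + 75 min = 18:21.
The interview segment starts at 18:21 − 203 min = 14:58.
The cold open is bounded by the interview segment, so the latest it can start is 14:58.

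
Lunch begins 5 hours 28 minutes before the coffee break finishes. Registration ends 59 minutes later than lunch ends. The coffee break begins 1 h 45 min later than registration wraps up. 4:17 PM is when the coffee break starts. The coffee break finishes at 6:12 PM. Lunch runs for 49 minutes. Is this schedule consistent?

Yes

Lunch starts at 6:12 PM − 328 min = 12:44 PM.
Lunch ends at 12:44 PM + 49 min = 1:33 PM.
Registration ends at 1:33 PM + 59 min = 2:32 PM.
The coffee break starts at 2:32 PM + 105 min = 4:17 PM.
That matches the stated 4:17 PM, so the schedule is consistent.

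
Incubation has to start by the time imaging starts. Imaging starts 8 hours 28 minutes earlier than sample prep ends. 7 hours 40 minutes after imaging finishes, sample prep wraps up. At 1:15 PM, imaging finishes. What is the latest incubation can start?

Sample prep ends at 1:15 PM + 460 min = 8:55 PM.
Imaging starts at 8:55 PM − 508 min = 12:27 PM.
Incubation is bounded by imaging, so the latest it can start is 12:27 PM.

12:27 PM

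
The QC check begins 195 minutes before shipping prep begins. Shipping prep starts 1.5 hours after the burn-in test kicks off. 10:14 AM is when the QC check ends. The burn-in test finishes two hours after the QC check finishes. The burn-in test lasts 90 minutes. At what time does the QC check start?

The burn-in test ends at 10:14 AM + 120 min = 12:14 PM.
The burn-in test starts at 12:14 PM − 90 min = 10:44 AM.
Shipping prep starts at 10:44 AM + 90 min = 12:14 PM.
The QC check starts at 12:14 PM − 195 min = 8:59 AM.

8:59 AM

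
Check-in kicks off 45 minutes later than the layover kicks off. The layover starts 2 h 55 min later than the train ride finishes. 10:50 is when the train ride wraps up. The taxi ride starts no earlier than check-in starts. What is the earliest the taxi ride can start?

The layover starts at 10:50 + 175 min = 13:45.
Check-in starts at 13:45 + 45 min = 14:30.
The taxi ride is bounded by check-in, so the earliest it can start is 14:30.

14:30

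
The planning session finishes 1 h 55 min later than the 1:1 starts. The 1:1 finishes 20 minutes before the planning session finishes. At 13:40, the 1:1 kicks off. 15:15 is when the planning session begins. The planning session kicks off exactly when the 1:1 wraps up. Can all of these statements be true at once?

Yes

The planning session ends at 13:40 + 115 min = 15:35.
The 1:1 ends at 15:35 − 20 min = 15:15.
So the planning session starts at 15:15.
That matches the stated 15:15, so the schedule is consistent.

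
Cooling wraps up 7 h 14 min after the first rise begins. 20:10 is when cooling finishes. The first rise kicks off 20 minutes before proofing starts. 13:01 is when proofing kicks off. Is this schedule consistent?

The first rise starts at 13:01 − 20 min = 12:41.
Cooling ends at 12:41 + 434 min = 19:55.
But cooling is also said to end at 20:10 — a 15-minute conflict.

No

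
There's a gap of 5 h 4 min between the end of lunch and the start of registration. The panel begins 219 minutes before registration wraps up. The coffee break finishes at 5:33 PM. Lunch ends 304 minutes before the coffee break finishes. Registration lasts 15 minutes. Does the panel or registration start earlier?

the panel

Lunch ends at 5:33 PM − 304 min = 12:29 PM.
Registration starts at 12:29 PM + 304 min = 5:33 PM.
Registration ends at 5:33 PM + 15 min = 5:48 PM.
The panel starts at 5:48 PM − 219 min = 2:09 PM.
The panel starts at 2:09 PM and registration starts at 5:33 PM, so the panel is first.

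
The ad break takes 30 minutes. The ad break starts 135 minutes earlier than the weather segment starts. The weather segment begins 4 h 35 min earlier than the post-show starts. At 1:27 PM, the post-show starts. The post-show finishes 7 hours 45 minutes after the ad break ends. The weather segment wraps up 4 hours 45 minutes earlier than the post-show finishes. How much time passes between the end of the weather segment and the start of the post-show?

The weather segment starts at 1:27 PM − 275 min = 8:52 AM.
The ad break starts at 8:52 AM − 135 min = 6:37 AM.
The ad break ends at 6:37 AM + 30 min = 7:07 AM.
The post-show ends at 7:07 AM + 465 min = 2:52 PM.
The weather segment ends at 2:52 PM − 285 min = 10:07 AM.
From 10:07 AM to 1:27 PM is 200 minutes.

200 minutes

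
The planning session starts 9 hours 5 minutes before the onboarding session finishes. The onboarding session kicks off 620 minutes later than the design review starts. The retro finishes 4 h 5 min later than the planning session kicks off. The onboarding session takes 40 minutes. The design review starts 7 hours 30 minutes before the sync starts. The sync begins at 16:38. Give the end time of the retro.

The design review starts at 16:38 − 450 min = 09:08.
The onboarding session starts at 09:08 + 620 min = 19:28.
The onboarding session ends at 19:28 + 40 min = 20:08.
The planning session starts at 20:08 − 545 min = 11:03.
The retro ends at 11:03 + 245 min = 15:08.

15:08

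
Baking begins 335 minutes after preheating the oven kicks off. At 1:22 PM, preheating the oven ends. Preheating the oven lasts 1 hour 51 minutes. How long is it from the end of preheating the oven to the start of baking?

3 hours 44 minutes

Preheating the oven starts at 1:22 PM − 111 min = 11:31 AM.
Baking starts at 11:31 AM + 335 min = 5:06 PM.
From 1:22 PM to 5:06 PM is 3 hours 44 minutes.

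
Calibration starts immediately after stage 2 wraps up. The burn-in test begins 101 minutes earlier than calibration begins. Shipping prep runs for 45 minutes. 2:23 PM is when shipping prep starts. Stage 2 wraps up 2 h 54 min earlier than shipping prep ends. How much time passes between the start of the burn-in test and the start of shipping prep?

3 h 50 min

Shipping prep ends at 2:23 PM + 45 min = 3:08 PM.
Stage 2 ends at 3:08 PM − 174 min = 12:14 PM.
So calibration starts at 12:14 PM.
The burn-in test starts at 12:14 PM − 101 min = 10:33 AM.
From 10:33 AM to 2:23 PM is 3 h 50 min.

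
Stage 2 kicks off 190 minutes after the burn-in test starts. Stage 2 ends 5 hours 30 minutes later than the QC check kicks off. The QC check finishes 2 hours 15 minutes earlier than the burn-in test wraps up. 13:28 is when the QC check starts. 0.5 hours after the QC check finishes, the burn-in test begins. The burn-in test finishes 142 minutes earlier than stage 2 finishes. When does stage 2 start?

18:01

Stage 2 ends at 13:28 + 330 min = 18:58.
The burn-in test ends at 18:58 − 142 min = 16:36.
The QC check ends at 16:36 − 135 min = 14:21.
The burn-in test starts at 14:21 + 30 min = 14:51.
Stage 2 starts at 14:51 + 190 min = 18:01.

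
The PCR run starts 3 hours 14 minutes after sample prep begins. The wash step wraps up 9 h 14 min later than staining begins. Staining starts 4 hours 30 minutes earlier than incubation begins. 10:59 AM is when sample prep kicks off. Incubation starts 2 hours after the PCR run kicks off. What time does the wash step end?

8:57 PM

The PCR run starts at 10:59 AM + 194 min = 2:13 PM.
Incubation starts at 2:13 PM + 120 min = 4:13 PM.
Staining starts at 4:13 PM − 270 min = 11:43 AM.
The wash step ends at 11:43 AM + 554 min = 8:57 PM.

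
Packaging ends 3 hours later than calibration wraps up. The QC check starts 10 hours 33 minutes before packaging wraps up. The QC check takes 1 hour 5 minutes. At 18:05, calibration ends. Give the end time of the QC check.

Packaging ends at 18:05 + 180 min = 21:05.
The QC check starts at 21:05 − 633 min = 10:32.
The QC check ends at 10:32 + 65 min = 11:37.

11:37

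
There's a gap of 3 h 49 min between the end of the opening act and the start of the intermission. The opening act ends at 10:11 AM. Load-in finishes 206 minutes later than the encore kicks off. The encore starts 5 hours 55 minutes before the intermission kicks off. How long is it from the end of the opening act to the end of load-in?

1 h 20 min

The intermission starts at 10:11 AM + 229 min = 2:00 PM.
The encore starts at 2:00 PM − 355 min = 8:05 AM.
Load-in ends at 8:05 AM + 206 min = 11:31 AM.
From 10:11 AM to 11:31 AM is 1 h 20 min.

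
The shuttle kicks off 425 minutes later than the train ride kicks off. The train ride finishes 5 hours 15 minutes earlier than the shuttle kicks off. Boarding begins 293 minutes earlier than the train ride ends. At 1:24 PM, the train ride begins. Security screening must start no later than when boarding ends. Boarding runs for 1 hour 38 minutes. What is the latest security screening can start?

The shuttle starts at 1:24 PM + 425 min = 8:29 PM.
The train ride ends at 8:29 PM − 315 min = 3:14 PM.
Boarding starts at 3:14 PM − 293 min = 10:21 AM.
Boarding ends at 10:21 AM + 98 min = 11:59 AM.
Security screening is bounded by boarding, so the latest it can start is 11:59 AM.

11:59 AM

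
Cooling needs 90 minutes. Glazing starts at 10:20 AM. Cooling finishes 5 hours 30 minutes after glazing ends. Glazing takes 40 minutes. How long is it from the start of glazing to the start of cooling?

4 h 40 min

Glazing ends at 10:20 AM + 40 min = 11:00 AM.
Cooling ends at 11:00 AM + 330 min = 4:30 PM.
Cooling starts at 4:30 PM − 90 min = 3:00 PM.
From 10:20 AM to 3:00 PM is 4 h 40 min.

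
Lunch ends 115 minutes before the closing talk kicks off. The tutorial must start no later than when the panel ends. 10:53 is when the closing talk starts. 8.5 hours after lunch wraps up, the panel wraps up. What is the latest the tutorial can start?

17:28

Lunch ends at 10:53 − 115 min = 08:58.
The panel ends at 08:58 + 510 min = 17:28.
The tutorial is bounded by the panel, so the latest it can start is 17:28.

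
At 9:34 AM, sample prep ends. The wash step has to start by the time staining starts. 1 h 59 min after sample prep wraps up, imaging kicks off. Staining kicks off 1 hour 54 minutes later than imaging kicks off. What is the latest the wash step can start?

Imaging starts at 9:34 AM + 119 min = 11:33 AM.
Staining starts at 11:33 AM + 114 min = 1:27 PM.
The wash step is bounded by staining, so the latest it can start is 1:27 PM.

1:27 PM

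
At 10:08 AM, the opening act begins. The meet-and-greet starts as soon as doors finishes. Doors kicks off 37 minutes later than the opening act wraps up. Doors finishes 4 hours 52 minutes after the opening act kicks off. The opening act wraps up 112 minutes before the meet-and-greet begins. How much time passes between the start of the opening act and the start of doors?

3 hours 37 minutes

Doors ends at 10:08 AM + 292 min = 3:00 PM.
So the meet-and-greet starts at 3:00 PM.
The opening act ends at 3:00 PM − 112 min = 1:08 PM.
Doors starts at 1:08 PM + 37 min = 1:45 PM.
From 10:08 AM to 1:45 PM is 3 hours 37 minutes.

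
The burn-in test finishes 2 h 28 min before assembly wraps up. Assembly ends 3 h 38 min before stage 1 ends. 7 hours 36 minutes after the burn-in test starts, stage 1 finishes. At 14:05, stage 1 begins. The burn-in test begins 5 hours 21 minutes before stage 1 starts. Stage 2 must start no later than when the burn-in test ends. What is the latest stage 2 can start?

The burn-in test starts at 14:05 − 321 min = 08:44.
Stage 1 ends at 08:44 + 456 min = 16:20.
Assembly ends at 16:20 − 218 min = 12:42.
The burn-in test ends at 12:42 − 148 min = 10:14.
Stage 2 is bounded by the burn-in test, so the latest it can start is 10:14.

10:14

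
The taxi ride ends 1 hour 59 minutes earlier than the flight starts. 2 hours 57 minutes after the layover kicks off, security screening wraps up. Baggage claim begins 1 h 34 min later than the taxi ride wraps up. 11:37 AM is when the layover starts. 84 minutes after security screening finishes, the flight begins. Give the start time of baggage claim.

3:33 PM

Security screening ends at 11:37 AM + 177 min = 2:34 PM.
The flight starts at 2:34 PM + 84 min = 3:58 PM.
The taxi ride ends at 3:58 PM − 119 min = 1:59 PM.
Baggage claim starts at 1:59 PM + 94 min = 3:33 PM.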